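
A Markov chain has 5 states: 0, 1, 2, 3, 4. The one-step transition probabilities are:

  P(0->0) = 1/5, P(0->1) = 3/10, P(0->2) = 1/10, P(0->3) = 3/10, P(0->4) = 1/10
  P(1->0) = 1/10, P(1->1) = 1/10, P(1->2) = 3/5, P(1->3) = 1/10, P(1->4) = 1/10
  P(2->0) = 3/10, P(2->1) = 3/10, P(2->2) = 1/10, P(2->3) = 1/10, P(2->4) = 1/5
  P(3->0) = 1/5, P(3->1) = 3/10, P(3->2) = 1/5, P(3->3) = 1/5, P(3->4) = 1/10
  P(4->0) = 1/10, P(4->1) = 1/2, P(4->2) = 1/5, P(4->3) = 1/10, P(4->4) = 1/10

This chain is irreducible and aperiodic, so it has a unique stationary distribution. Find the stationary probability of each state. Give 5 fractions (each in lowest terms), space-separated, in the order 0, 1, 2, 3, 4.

The stationary distribution satisfies pi = pi * P, i.e.:
  pi_0 = 1/5*pi_0 + 1/10*pi_1 + 3/10*pi_2 + 1/5*pi_3 + 1/10*pi_4
  pi_1 = 3/10*pi_0 + 1/10*pi_1 + 3/10*pi_2 + 3/10*pi_3 + 1/2*pi_4
  pi_2 = 1/10*pi_0 + 3/5*pi_1 + 1/10*pi_2 + 1/5*pi_3 + 1/5*pi_4
  pi_3 = 3/10*pi_0 + 1/10*pi_1 + 1/10*pi_2 + 1/5*pi_3 + 1/10*pi_4
  pi_4 = 1/10*pi_0 + 1/10*pi_1 + 1/5*pi_2 + 1/10*pi_3 + 1/10*pi_4
with normalization: pi_0 + pi_1 + pi_2 + pi_3 + pi_4 = 1.

Using the first 4 balance equations plus normalization, the linear system A*pi = b is:
  [-4/5, 1/10, 3/10, 1/5, 1/10] . pi = 0
  [3/10, -9/10, 3/10, 3/10, 1/2] . pi = 0
  [1/10, 3/5, -9/10, 1/5, 1/5] . pi = 0
  [3/10, 1/10, 1/10, -4/5, 1/10] . pi = 0
  [1, 1, 1, 1, 1] . pi = 1

Solving yields:
  pi_0 = 1234/6613
  pi_1 = 3585/13226
  pi_2 = 1742/6613
  pi_3 = 1009/6613
  pi_4 = 1671/13226

Verification (pi * P):
  1234/6613*1/5 + 3585/13226*1/10 + 1742/6613*3/10 + 1009/6613*1/5 + 1671/13226*1/10 = 1234/6613 = pi_0  (ok)
  1234/6613*3/10 + 3585/13226*1/10 + 1742/6613*3/10 + 1009/6613*3/10 + 1671/13226*1/2 = 3585/13226 = pi_1  (ok)
  1234/6613*1/10 + 3585/13226*3/5 + 1742/6613*1/10 + 1009/6613*1/5 + 1671/13226*1/5 = 1742/6613 = pi_2  (ok)
  1234/6613*3/10 + 3585/13226*1/10 + 1742/6613*1/10 + 1009/6613*1/5 + 1671/13226*1/10 = 1009/6613 = pi_3  (ok)
  1234/6613*1/10 + 3585/13226*1/10 + 1742/6613*1/5 + 1009/6613*1/10 + 1671/13226*1/10 = 1671/13226 = pi_4  (ok)

Answer: 1234/6613 3585/13226 1742/6613 1009/6613 1671/13226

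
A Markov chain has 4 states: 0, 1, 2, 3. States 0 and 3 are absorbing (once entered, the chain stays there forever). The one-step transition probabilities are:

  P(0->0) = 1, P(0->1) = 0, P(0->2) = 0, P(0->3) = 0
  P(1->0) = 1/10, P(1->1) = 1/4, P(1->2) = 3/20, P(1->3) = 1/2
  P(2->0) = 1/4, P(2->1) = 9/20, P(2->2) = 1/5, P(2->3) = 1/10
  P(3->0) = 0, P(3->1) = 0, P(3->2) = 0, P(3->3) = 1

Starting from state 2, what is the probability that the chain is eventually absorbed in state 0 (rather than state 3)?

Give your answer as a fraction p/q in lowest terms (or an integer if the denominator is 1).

Let a_i = P(absorbed in 0 | start in state i).
Boundary conditions: a_0 = 1, a_3 = 0.
For each transient state i, a_i = sum_j P(i->j) * a_j:
  a_1 = 1/10*a_0 + 1/4*a_1 + 3/20*a_2 + 1/2*a_3
  a_2 = 1/4*a_0 + 9/20*a_1 + 1/5*a_2 + 1/10*a_3

Substituting a_0 = 1 and a_3 = 0, rearrange to (I - Q) a = r where r[i] = P(i -> 0):
  [3/4, -3/20] . (a_1, a_2) = 1/10
  [-9/20, 4/5] . (a_1, a_2) = 1/4

Solving yields:
  a_1 = 47/213
  a_2 = 31/71

Starting state is 2, so the absorption probability is a_2 = 31/71.

Answer: 31/71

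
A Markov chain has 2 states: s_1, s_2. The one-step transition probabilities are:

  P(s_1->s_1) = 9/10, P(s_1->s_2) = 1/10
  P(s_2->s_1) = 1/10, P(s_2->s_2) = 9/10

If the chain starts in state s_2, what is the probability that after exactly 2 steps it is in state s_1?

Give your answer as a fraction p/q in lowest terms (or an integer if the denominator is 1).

Answer: 9/50

Derivation:
Computing P^2 by repeated multiplication:
P^1 =
  s_1: [9/10, 1/10]
  s_2: [1/10, 9/10]
P^2 =
  s_1: [41/50, 9/50]
  s_2: [9/50, 41/50]

(P^2)[s_2 -> s_1] = 9/50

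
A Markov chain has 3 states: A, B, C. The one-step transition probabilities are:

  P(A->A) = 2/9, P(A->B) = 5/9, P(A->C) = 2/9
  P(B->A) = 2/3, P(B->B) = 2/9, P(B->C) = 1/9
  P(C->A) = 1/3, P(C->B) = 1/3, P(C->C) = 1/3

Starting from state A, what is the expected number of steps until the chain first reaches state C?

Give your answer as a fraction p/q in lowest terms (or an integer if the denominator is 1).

Let h_i = expected steps to first reach C from state i.
Boundary: h_C = 0.
First-step equations for the other states:
  h_A = 1 + 2/9*h_A + 5/9*h_B + 2/9*h_C
  h_B = 1 + 2/3*h_A + 2/9*h_B + 1/9*h_C

Substituting h_C = 0 and rearranging gives the linear system (I - Q) h = 1:
  [7/9, -5/9] . (h_A, h_B) = 1
  [-2/3, 7/9] . (h_A, h_B) = 1

Solving yields:
  h_A = 108/19
  h_B = 117/19

Starting state is A, so the expected hitting time is h_A = 108/19.

Answer: 108/19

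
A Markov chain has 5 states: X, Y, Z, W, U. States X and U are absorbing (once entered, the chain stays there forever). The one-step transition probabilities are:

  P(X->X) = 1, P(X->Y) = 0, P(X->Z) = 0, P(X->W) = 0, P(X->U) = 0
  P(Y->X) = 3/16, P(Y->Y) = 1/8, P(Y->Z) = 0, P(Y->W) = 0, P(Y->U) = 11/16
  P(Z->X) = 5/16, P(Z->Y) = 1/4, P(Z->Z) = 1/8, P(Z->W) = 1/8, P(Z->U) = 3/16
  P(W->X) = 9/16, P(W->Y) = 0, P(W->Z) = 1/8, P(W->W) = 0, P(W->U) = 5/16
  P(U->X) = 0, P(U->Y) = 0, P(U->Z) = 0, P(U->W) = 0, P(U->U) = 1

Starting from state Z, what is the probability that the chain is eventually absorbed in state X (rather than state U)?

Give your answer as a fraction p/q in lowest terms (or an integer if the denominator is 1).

Answer: 391/770

Derivation:
Let a_i = P(absorbed in X | start in state i).
Boundary conditions: a_X = 1, a_U = 0.
For each transient state i, a_i = sum_j P(i->j) * a_j:
  a_Y = 3/16*a_X + 1/8*a_Y + 0*a_Z + 0*a_W + 11/16*a_U
  a_Z = 5/16*a_X + 1/4*a_Y + 1/8*a_Z + 1/8*a_W + 3/16*a_U
  a_W = 9/16*a_X + 0*a_Y + 1/8*a_Z + 0*a_W + 5/16*a_U

Substituting a_X = 1 and a_U = 0, rearrange to (I - Q) a = r where r[i] = P(i -> X):
  [7/8, 0, 0] . (a_Y, a_Z, a_W) = 3/16
  [-1/4, 7/8, -1/8] . (a_Y, a_Z, a_W) = 5/16
  [0, -1/8, 1] . (a_Y, a_Z, a_W) = 9/16

Solving yields:
  a_Y = 3/14
  a_Z = 391/770
  a_W = 241/385

Starting state is Z, so the absorption probability is a_Z = 391/770.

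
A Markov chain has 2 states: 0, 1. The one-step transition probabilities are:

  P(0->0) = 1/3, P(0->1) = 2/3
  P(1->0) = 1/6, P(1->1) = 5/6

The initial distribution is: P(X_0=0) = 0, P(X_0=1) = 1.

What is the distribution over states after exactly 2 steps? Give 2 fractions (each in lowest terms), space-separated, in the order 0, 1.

Answer: 7/36 29/36

Derivation:
Propagating the distribution step by step (d_{t+1} = d_t * P):
d_0 = (0=0, 1=1)
  d_1[0] = 0*1/3 + 1*1/6 = 1/6
  d_1[1] = 0*2/3 + 1*5/6 = 5/6
d_1 = (0=1/6, 1=5/6)
  d_2[0] = 1/6*1/3 + 5/6*1/6 = 7/36
  d_2[1] = 1/6*2/3 + 5/6*5/6 = 29/36
d_2 = (0=7/36, 1=29/36)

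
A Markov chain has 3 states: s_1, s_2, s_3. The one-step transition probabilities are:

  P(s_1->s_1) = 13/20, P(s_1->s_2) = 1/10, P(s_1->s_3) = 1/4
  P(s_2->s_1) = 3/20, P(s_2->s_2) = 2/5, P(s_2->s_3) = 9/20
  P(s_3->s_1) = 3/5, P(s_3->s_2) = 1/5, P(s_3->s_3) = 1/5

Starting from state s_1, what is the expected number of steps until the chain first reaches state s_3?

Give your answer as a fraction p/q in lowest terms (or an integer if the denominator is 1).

Answer: 140/39

Derivation:
Let h_i = expected steps to first reach s_3 from state i.
Boundary: h_s_3 = 0.
First-step equations for the other states:
  h_s_1 = 1 + 13/20*h_s_1 + 1/10*h_s_2 + 1/4*h_s_3
  h_s_2 = 1 + 3/20*h_s_1 + 2/5*h_s_2 + 9/20*h_s_3

Substituting h_s_3 = 0 and rearranging gives the linear system (I - Q) h = 1:
  [7/20, -1/10] . (h_s_1, h_s_2) = 1
  [-3/20, 3/5] . (h_s_1, h_s_2) = 1

Solving yields:
  h_s_1 = 140/39
  h_s_2 = 100/39

Starting state is s_1, so the expected hitting time is h_s_1 = 140/39.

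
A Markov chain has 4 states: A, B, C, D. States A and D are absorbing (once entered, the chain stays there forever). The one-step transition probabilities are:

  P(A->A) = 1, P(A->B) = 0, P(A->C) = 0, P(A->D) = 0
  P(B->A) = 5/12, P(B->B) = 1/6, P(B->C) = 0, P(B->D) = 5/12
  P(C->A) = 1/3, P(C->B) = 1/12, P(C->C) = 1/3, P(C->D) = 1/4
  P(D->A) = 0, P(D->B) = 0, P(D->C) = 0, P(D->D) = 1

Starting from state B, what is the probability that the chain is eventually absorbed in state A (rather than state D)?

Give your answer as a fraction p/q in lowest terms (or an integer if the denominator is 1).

Answer: 1/2

Derivation:
Let a_i = P(absorbed in A | start in state i).
Boundary conditions: a_A = 1, a_D = 0.
For each transient state i, a_i = sum_j P(i->j) * a_j:
  a_B = 5/12*a_A + 1/6*a_B + 0*a_C + 5/12*a_D
  a_C = 1/3*a_A + 1/12*a_B + 1/3*a_C + 1/4*a_D

Substituting a_A = 1 and a_D = 0, rearrange to (I - Q) a = r where r[i] = P(i -> A):
  [5/6, 0] . (a_B, a_C) = 5/12
  [-1/12, 2/3] . (a_B, a_C) = 1/3

Solving yields:
  a_B = 1/2
  a_C = 9/16

Starting state is B, so the absorption probability is a_B = 1/2.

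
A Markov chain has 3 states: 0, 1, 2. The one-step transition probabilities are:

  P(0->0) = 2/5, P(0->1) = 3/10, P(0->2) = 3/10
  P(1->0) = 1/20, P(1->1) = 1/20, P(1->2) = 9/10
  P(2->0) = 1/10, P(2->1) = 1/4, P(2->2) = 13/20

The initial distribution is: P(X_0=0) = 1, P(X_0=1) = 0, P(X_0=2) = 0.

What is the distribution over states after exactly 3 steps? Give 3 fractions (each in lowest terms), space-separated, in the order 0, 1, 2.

Answer: 151/1000 873/4000 2523/4000

Derivation:
Propagating the distribution step by step (d_{t+1} = d_t * P):
d_0 = (0=1, 1=0, 2=0)
  d_1[0] = 1*2/5 + 0*1/20 + 0*1/10 = 2/5
  d_1[1] = 1*3/10 + 0*1/20 + 0*1/4 = 3/10
  d_1[2] = 1*3/10 + 0*9/10 + 0*13/20 = 3/10
d_1 = (0=2/5, 1=3/10, 2=3/10)
  d_2[0] = 2/5*2/5 + 3/10*1/20 + 3/10*1/10 = 41/200
  d_2[1] = 2/5*3/10 + 3/10*1/20 + 3/10*1/4 = 21/100
  d_2[2] = 2/5*3/10 + 3/10*9/10 + 3/10*13/20 = 117/200
d_2 = (0=41/200, 1=21/100, 2=117/200)
  d_3[0] = 41/200*2/5 + 21/100*1/20 + 117/200*1/10 = 151/1000
  d_3[1] = 41/200*3/10 + 21/100*1/20 + 117/200*1/4 = 873/4000
  d_3[2] = 41/200*3/10 + 21/100*9/10 + 117/200*13/20 = 2523/4000
d_3 = (0=151/1000, 1=873/4000, 2=2523/4000)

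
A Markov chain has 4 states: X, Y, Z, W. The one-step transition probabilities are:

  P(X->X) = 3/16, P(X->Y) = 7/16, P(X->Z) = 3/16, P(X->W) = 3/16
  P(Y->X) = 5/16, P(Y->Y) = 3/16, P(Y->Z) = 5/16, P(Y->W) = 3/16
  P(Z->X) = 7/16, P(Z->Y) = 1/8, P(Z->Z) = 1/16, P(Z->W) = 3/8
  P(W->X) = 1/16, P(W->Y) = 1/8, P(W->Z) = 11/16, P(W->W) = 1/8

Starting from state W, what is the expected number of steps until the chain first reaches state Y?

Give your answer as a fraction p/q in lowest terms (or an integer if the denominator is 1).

Answer: 1648/321

Derivation:
Let h_i = expected steps to first reach Y from state i.
Boundary: h_Y = 0.
First-step equations for the other states:
  h_X = 1 + 3/16*h_X + 7/16*h_Y + 3/16*h_Z + 3/16*h_W
  h_Z = 1 + 7/16*h_X + 1/8*h_Y + 1/16*h_Z + 3/8*h_W
  h_W = 1 + 1/16*h_X + 1/8*h_Y + 11/16*h_Z + 1/8*h_W

Substituting h_Y = 0 and rearranging gives the linear system (I - Q) h = 1:
  [13/16, -3/16, -3/16] . (h_X, h_Z, h_W) = 1
  [-7/16, 15/16, -3/8] . (h_X, h_Z, h_W) = 1
  [-1/16, -11/16, 7/8] . (h_X, h_Z, h_W) = 1

Solving yields:
  h_X = 376/107
  h_Z = 1528/321
  h_W = 1648/321

Starting state is W, so the expected hitting time is h_W = 1648/321.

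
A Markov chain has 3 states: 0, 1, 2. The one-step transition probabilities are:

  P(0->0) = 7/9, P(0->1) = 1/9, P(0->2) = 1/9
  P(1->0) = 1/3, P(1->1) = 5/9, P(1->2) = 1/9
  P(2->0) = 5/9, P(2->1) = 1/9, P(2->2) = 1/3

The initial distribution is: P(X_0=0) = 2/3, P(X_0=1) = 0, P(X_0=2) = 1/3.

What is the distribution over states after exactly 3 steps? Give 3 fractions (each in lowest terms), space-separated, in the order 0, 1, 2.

Answer: 1471/2187 133/729 317/2187

Derivation:
Propagating the distribution step by step (d_{t+1} = d_t * P):
d_0 = (0=2/3, 1=0, 2=1/3)
  d_1[0] = 2/3*7/9 + 0*1/3 + 1/3*5/9 = 19/27
  d_1[1] = 2/3*1/9 + 0*5/9 + 1/3*1/9 = 1/9
  d_1[2] = 2/3*1/9 + 0*1/9 + 1/3*1/3 = 5/27
d_1 = (0=19/27, 1=1/9, 2=5/27)
  d_2[0] = 19/27*7/9 + 1/9*1/3 + 5/27*5/9 = 167/243
  d_2[1] = 19/27*1/9 + 1/9*5/9 + 5/27*1/9 = 13/81
  d_2[2] = 19/27*1/9 + 1/9*1/9 + 5/27*1/3 = 37/243
d_2 = (0=167/243, 1=13/81, 2=37/243)
  d_3[0] = 167/243*7/9 + 13/81*1/3 + 37/243*5/9 = 1471/2187
  d_3[1] = 167/243*1/9 + 13/81*5/9 + 37/243*1/9 = 133/729
  d_3[2] = 167/243*1/9 + 13/81*1/9 + 37/243*1/3 = 317/2187
d_3 = (0=1471/2187, 1=133/729, 2=317/2187)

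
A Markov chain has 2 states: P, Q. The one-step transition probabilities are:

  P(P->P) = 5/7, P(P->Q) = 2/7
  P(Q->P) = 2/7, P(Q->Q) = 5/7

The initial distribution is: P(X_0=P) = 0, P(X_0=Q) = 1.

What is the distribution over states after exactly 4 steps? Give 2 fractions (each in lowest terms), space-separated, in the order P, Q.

Answer: 1160/2401 1241/2401

Derivation:
Propagating the distribution step by step (d_{t+1} = d_t * P):
d_0 = (P=0, Q=1)
  d_1[P] = 0*5/7 + 1*2/7 = 2/7
  d_1[Q] = 0*2/7 + 1*5/7 = 5/7
d_1 = (P=2/7, Q=5/7)
  d_2[P] = 2/7*5/7 + 5/7*2/7 = 20/49
  d_2[Q] = 2/7*2/7 + 5/7*5/7 = 29/49
d_2 = (P=20/49, Q=29/49)
  d_3[P] = 20/49*5/7 + 29/49*2/7 = 158/343
  d_3[Q] = 20/49*2/7 + 29/49*5/7 = 185/343
d_3 = (P=158/343, Q=185/343)
  d_4[P] = 158/343*5/7 + 185/343*2/7 = 1160/2401
  d_4[Q] = 158/343*2/7 + 185/343*5/7 = 1241/2401
d_4 = (P=1160/2401, Q=1241/2401)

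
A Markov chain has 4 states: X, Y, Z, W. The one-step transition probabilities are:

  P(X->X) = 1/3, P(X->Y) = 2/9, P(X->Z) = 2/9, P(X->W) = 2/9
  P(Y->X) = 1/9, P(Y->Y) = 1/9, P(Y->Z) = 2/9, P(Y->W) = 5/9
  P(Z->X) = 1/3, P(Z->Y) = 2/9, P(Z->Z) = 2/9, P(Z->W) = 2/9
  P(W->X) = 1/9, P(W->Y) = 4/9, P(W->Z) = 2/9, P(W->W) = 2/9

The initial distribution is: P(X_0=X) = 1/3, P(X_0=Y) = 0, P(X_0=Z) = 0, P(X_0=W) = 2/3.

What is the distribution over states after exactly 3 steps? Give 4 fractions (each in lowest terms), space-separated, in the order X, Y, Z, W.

Answer: 449/2187 598/2187 2/9 218/729

Derivation:
Propagating the distribution step by step (d_{t+1} = d_t * P):
d_0 = (X=1/3, Y=0, Z=0, W=2/3)
  d_1[X] = 1/3*1/3 + 0*1/9 + 0*1/3 + 2/3*1/9 = 5/27
  d_1[Y] = 1/3*2/9 + 0*1/9 + 0*2/9 + 2/3*4/9 = 10/27
  d_1[Z] = 1/3*2/9 + 0*2/9 + 0*2/9 + 2/3*2/9 = 2/9
  d_1[W] = 1/3*2/9 + 0*5/9 + 0*2/9 + 2/3*2/9 = 2/9
d_1 = (X=5/27, Y=10/27, Z=2/9, W=2/9)
  d_2[X] = 5/27*1/3 + 10/27*1/9 + 2/9*1/3 + 2/9*1/9 = 49/243
  d_2[Y] = 5/27*2/9 + 10/27*1/9 + 2/9*2/9 + 2/9*4/9 = 56/243
  d_2[Z] = 5/27*2/9 + 10/27*2/9 + 2/9*2/9 + 2/9*2/9 = 2/9
  d_2[W] = 5/27*2/9 + 10/27*5/9 + 2/9*2/9 + 2/9*2/9 = 28/81
d_2 = (X=49/243, Y=56/243, Z=2/9, W=28/81)
  d_3[X] = 49/243*1/3 + 56/243*1/9 + 2/9*1/3 + 28/81*1/9 = 449/2187
  d_3[Y] = 49/243*2/9 + 56/243*1/9 + 2/9*2/9 + 28/81*4/9 = 598/2187
  d_3[Z] = 49/243*2/9 + 56/243*2/9 + 2/9*2/9 + 28/81*2/9 = 2/9
  d_3[W] = 49/243*2/9 + 56/243*5/9 + 2/9*2/9 + 28/81*2/9 = 218/729
d_3 = (X=449/2187, Y=598/2187, Z=2/9, W=218/729)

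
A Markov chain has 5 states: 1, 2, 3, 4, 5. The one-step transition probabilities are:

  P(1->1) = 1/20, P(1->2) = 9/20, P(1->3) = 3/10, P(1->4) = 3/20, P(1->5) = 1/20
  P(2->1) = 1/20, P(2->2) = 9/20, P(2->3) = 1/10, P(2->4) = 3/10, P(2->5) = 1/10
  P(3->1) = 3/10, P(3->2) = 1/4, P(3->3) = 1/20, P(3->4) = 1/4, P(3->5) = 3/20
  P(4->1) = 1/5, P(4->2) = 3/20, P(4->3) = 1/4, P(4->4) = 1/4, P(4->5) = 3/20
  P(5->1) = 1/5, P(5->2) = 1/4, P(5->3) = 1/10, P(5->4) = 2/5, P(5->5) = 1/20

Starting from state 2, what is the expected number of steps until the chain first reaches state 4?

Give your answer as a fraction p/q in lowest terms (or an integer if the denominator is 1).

Answer: 56340/16343

Derivation:
Let h_i = expected steps to first reach 4 from state i.
Boundary: h_4 = 0.
First-step equations for the other states:
  h_1 = 1 + 1/20*h_1 + 9/20*h_2 + 3/10*h_3 + 3/20*h_4 + 1/20*h_5
  h_2 = 1 + 1/20*h_1 + 9/20*h_2 + 1/10*h_3 + 3/10*h_4 + 1/10*h_5
  h_3 = 1 + 3/10*h_1 + 1/4*h_2 + 1/20*h_3 + 1/4*h_4 + 3/20*h_5
  h_5 = 1 + 1/5*h_1 + 1/4*h_2 + 1/10*h_3 + 2/5*h_4 + 1/20*h_5

Substituting h_4 = 0 and rearranging gives the linear system (I - Q) h = 1:
  [19/20, -9/20, -3/10, -1/20] . (h_1, h_2, h_3, h_5) = 1
  [-1/20, 11/20, -1/10, -1/10] . (h_1, h_2, h_3, h_5) = 1
  [-3/10, -1/4, 19/20, -3/20] . (h_1, h_2, h_3, h_5) = 1
  [-1/5, -1/4, -1/10, 19/20] . (h_1, h_2, h_3, h_5) = 1

Solving yields:
  h_1 = 197840/49029
  h_2 = 56340/16343
  h_3 = 61120/16343
  h_5 = 157040/49029

Starting state is 2, so the expected hitting time is h_2 = 56340/16343.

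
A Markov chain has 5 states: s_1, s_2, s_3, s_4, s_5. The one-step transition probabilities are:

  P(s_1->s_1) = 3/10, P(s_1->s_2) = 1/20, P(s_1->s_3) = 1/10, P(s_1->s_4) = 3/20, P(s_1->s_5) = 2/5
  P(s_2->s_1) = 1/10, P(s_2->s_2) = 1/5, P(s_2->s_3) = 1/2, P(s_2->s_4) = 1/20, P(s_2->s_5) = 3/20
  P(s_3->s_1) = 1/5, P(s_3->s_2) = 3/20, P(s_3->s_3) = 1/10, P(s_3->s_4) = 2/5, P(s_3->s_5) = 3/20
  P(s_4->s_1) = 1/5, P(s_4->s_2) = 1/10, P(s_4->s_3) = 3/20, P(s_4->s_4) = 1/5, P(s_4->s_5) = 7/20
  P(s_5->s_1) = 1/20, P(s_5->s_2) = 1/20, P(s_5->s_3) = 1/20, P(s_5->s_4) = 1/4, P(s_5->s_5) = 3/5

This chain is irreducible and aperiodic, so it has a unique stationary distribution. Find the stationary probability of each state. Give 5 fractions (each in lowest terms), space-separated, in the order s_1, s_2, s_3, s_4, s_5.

The stationary distribution satisfies pi = pi * P, i.e.:
  pi_s_1 = 3/10*pi_s_1 + 1/10*pi_s_2 + 1/5*pi_s_3 + 1/5*pi_s_4 + 1/20*pi_s_5
  pi_s_2 = 1/20*pi_s_1 + 1/5*pi_s_2 + 3/20*pi_s_3 + 1/10*pi_s_4 + 1/20*pi_s_5
  pi_s_3 = 1/10*pi_s_1 + 1/2*pi_s_2 + 1/10*pi_s_3 + 3/20*pi_s_4 + 1/20*pi_s_5
  pi_s_4 = 3/20*pi_s_1 + 1/20*pi_s_2 + 2/5*pi_s_3 + 1/5*pi_s_4 + 1/4*pi_s_5
  pi_s_5 = 2/5*pi_s_1 + 3/20*pi_s_2 + 3/20*pi_s_3 + 7/20*pi_s_4 + 3/5*pi_s_5
with normalization: pi_s_1 + pi_s_2 + pi_s_3 + pi_s_4 + pi_s_5 = 1.

Using the first 4 balance equations plus normalization, the linear system A*pi = b is:
  [-7/10, 1/10, 1/5, 1/5, 1/20] . pi = 0
  [1/20, -4/5, 3/20, 1/10, 1/20] . pi = 0
  [1/10, 1/2, -9/10, 3/20, 1/20] . pi = 0
  [3/20, 1/20, 2/5, -4/5, 1/4] . pi = 0
  [1, 1, 1, 1, 1] . pi = 1

Solving yields:
  pi_s_1 = 13749/96397
  pi_s_2 = 8369/96397
  pi_s_3 = 12053/96397
  pi_s_4 = 3110/13771
  pi_s_5 = 40456/96397

Verification (pi * P):
  13749/96397*3/10 + 8369/96397*1/10 + 12053/96397*1/5 + 3110/13771*1/5 + 40456/96397*1/20 = 13749/96397 = pi_s_1  (ok)
  13749/96397*1/20 + 8369/96397*1/5 + 12053/96397*3/20 + 3110/13771*1/10 + 40456/96397*1/20 = 8369/96397 = pi_s_2  (ok)
  13749/96397*1/10 + 8369/96397*1/2 + 12053/96397*1/10 + 3110/13771*3/20 + 40456/96397*1/20 = 12053/96397 = pi_s_3  (ok)
  13749/96397*3/20 + 8369/96397*1/20 + 12053/96397*2/5 + 3110/13771*1/5 + 40456/96397*1/4 = 3110/13771 = pi_s_4  (ok)
  13749/96397*2/5 + 8369/96397*3/20 + 12053/96397*3/20 + 3110/13771*7/20 + 40456/96397*3/5 = 40456/96397 = pi_s_5  (ok)

Answer: 13749/96397 8369/96397 12053/96397 3110/13771 40456/96397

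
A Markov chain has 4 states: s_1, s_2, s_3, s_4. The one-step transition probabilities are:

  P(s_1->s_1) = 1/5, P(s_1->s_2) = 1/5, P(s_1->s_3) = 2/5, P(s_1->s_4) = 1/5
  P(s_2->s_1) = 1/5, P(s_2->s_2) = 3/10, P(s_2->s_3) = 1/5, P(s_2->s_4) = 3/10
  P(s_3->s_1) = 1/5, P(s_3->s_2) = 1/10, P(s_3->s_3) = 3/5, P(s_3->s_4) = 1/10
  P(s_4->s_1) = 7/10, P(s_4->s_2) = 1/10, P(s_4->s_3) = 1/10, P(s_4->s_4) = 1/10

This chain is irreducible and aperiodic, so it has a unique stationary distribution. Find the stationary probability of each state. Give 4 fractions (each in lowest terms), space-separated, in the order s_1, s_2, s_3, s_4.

Answer: 7/25 4/25 2/5 4/25

Derivation:
The stationary distribution satisfies pi = pi * P, i.e.:
  pi_s_1 = 1/5*pi_s_1 + 1/5*pi_s_2 + 1/5*pi_s_3 + 7/10*pi_s_4
  pi_s_2 = 1/5*pi_s_1 + 3/10*pi_s_2 + 1/10*pi_s_3 + 1/10*pi_s_4
  pi_s_3 = 2/5*pi_s_1 + 1/5*pi_s_2 + 3/5*pi_s_3 + 1/10*pi_s_4
  pi_s_4 = 1/5*pi_s_1 + 3/10*pi_s_2 + 1/10*pi_s_3 + 1/10*pi_s_4
with normalization: pi_s_1 + pi_s_2 + pi_s_3 + pi_s_4 = 1.

Using the first 3 balance equations plus normalization, the linear system A*pi = b is:
  [-4/5, 1/5, 1/5, 7/10] . pi = 0
  [1/5, -7/10, 1/10, 1/10] . pi = 0
  [2/5, 1/5, -2/5, 1/10] . pi = 0
  [1, 1, 1, 1] . pi = 1

Solving yields:
  pi_s_1 = 7/25
  pi_s_2 = 4/25
  pi_s_3 = 2/5
  pi_s_4 = 4/25

Verification (pi * P):
  7/25*1/5 + 4/25*1/5 + 2/5*1/5 + 4/25*7/10 = 7/25 = pi_s_1  (ok)
  7/25*1/5 + 4/25*3/10 + 2/5*1/10 + 4/25*1/10 = 4/25 = pi_s_2  (ok)
  7/25*2/5 + 4/25*1/5 + 2/5*3/5 + 4/25*1/10 = 2/5 = pi_s_3  (ok)
  7/25*1/5 + 4/25*3/10 + 2/5*1/10 + 4/25*1/10 = 4/25 = pi_s_4  (ok)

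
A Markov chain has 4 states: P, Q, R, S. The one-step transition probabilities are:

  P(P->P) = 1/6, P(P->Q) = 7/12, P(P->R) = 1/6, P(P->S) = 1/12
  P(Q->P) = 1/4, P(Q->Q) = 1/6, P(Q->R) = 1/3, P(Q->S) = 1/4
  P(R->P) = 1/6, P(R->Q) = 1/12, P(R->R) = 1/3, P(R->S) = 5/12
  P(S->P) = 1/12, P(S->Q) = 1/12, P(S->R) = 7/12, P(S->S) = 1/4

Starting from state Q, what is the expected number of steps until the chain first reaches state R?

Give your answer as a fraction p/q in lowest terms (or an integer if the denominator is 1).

Let h_i = expected steps to first reach R from state i.
Boundary: h_R = 0.
First-step equations for the other states:
  h_P = 1 + 1/6*h_P + 7/12*h_Q + 1/6*h_R + 1/12*h_S
  h_Q = 1 + 1/4*h_P + 1/6*h_Q + 1/3*h_R + 1/4*h_S
  h_S = 1 + 1/12*h_P + 1/12*h_Q + 7/12*h_R + 1/4*h_S

Substituting h_R = 0 and rearranging gives the linear system (I - Q) h = 1:
  [5/6, -7/12, -1/12] . (h_P, h_Q, h_S) = 1
  [-1/4, 5/6, -1/4] . (h_P, h_Q, h_S) = 1
  [-1/12, -1/12, 3/4] . (h_P, h_Q, h_S) = 1

Solving yields:
  h_P = 2184/647
  h_Q = 1824/647
  h_S = 1308/647

Starting state is Q, so the expected hitting time is h_Q = 1824/647.

Answer: 1824/647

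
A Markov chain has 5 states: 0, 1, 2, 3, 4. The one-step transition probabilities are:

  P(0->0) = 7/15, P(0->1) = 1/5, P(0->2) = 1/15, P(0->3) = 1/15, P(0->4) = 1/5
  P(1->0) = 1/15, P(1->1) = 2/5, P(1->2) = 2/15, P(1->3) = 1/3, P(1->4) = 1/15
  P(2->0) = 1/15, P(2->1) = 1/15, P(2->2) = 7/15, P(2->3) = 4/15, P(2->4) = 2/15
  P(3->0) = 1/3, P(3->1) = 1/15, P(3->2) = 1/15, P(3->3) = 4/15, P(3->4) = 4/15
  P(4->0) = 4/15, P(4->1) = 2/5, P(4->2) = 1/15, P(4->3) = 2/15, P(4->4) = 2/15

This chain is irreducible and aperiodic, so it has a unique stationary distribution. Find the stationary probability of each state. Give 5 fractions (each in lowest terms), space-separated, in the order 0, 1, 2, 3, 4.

Answer: 5884/22787 5311/22787 3122/22787 4759/22787 3711/22787

Derivation:
The stationary distribution satisfies pi = pi * P, i.e.:
  pi_0 = 7/15*pi_0 + 1/15*pi_1 + 1/15*pi_2 + 1/3*pi_3 + 4/15*pi_4
  pi_1 = 1/5*pi_0 + 2/5*pi_1 + 1/15*pi_2 + 1/15*pi_3 + 2/5*pi_4
  pi_2 = 1/15*pi_0 + 2/15*pi_1 + 7/15*pi_2 + 1/15*pi_3 + 1/15*pi_4
  pi_3 = 1/15*pi_0 + 1/3*pi_1 + 4/15*pi_2 + 4/15*pi_3 + 2/15*pi_4
  pi_4 = 1/5*pi_0 + 1/15*pi_1 + 2/15*pi_2 + 4/15*pi_3 + 2/15*pi_4
with normalization: pi_0 + pi_1 + pi_2 + pi_3 + pi_4 = 1.

Using the first 4 balance equations plus normalization, the linear system A*pi = b is:
  [-8/15, 1/15, 1/15, 1/3, 4/15] . pi = 0
  [1/5, -3/5, 1/15, 1/15, 2/5] . pi = 0
  [1/15, 2/15, -8/15, 1/15, 1/15] . pi = 0
  [1/15, 1/3, 4/15, -11/15, 2/15] . pi = 0
  [1, 1, 1, 1, 1] . pi = 1

Solving yields:
  pi_0 = 5884/22787
  pi_1 = 5311/22787
  pi_2 = 3122/22787
  pi_3 = 4759/22787
  pi_4 = 3711/22787

Verification (pi * P):
  5884/22787*7/15 + 5311/22787*1/15 + 3122/22787*1/15 + 4759/22787*1/3 + 3711/22787*4/15 = 5884/22787 = pi_0  (ok)
  5884/22787*1/5 + 5311/22787*2/5 + 3122/22787*1/15 + 4759/22787*1/15 + 3711/22787*2/5 = 5311/22787 = pi_1  (ok)
  5884/22787*1/15 + 5311/22787*2/15 + 3122/22787*7/15 + 4759/22787*1/15 + 3711/22787*1/15 = 3122/22787 = pi_2  (ok)
  5884/22787*1/15 + 5311/22787*1/3 + 3122/22787*4/15 + 4759/22787*4/15 + 3711/22787*2/15 = 4759/22787 = pi_3  (ok)
  5884/22787*1/5 + 5311/22787*1/15 + 3122/22787*2/15 + 4759/22787*4/15 + 3711/22787*2/15 = 3711/22787 = pi_4  (ok)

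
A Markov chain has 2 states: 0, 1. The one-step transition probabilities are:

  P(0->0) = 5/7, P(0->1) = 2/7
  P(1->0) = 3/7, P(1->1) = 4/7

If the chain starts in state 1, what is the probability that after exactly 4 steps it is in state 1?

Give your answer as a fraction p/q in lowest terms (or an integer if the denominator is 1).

Answer: 970/2401

Derivation:
Computing P^4 by repeated multiplication:
P^1 =
  0: [5/7, 2/7]
  1: [3/7, 4/7]
P^2 =
  0: [31/49, 18/49]
  1: [27/49, 22/49]
P^3 =
  0: [209/343, 134/343]
  1: [201/343, 142/343]
P^4 =
  0: [1447/2401, 954/2401]
  1: [1431/2401, 970/2401]

(P^4)[1 -> 1] = 970/2401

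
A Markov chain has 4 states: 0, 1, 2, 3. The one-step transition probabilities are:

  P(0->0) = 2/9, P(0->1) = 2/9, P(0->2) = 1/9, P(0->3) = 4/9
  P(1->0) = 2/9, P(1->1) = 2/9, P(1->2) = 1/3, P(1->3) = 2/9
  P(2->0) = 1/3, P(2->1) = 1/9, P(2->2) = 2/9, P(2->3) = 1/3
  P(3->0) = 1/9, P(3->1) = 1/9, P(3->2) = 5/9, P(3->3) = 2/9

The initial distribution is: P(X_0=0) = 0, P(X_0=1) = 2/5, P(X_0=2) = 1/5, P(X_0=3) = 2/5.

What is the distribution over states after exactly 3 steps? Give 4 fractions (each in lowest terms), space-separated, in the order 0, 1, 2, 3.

Answer: 161/729 563/3645 128/405 25/81

Derivation:
Propagating the distribution step by step (d_{t+1} = d_t * P):
d_0 = (0=0, 1=2/5, 2=1/5, 3=2/5)
  d_1[0] = 0*2/9 + 2/5*2/9 + 1/5*1/3 + 2/5*1/9 = 1/5
  d_1[1] = 0*2/9 + 2/5*2/9 + 1/5*1/9 + 2/5*1/9 = 7/45
  d_1[2] = 0*1/9 + 2/5*1/3 + 1/5*2/9 + 2/5*5/9 = 2/5
  d_1[3] = 0*4/9 + 2/5*2/9 + 1/5*1/3 + 2/5*2/9 = 11/45
d_1 = (0=1/5, 1=7/45, 2=2/5, 3=11/45)
  d_2[0] = 1/5*2/9 + 7/45*2/9 + 2/5*1/3 + 11/45*1/9 = 97/405
  d_2[1] = 1/5*2/9 + 7/45*2/9 + 2/5*1/9 + 11/45*1/9 = 61/405
  d_2[2] = 1/5*1/9 + 7/45*1/3 + 2/5*2/9 + 11/45*5/9 = 121/405
  d_2[3] = 1/5*4/9 + 7/45*2/9 + 2/5*1/3 + 11/45*2/9 = 14/45
d_2 = (0=97/405, 1=61/405, 2=121/405, 3=14/45)
  d_3[0] = 97/405*2/9 + 61/405*2/9 + 121/405*1/3 + 14/45*1/9 = 161/729
  d_3[1] = 97/405*2/9 + 61/405*2/9 + 121/405*1/9 + 14/45*1/9 = 563/3645
  d_3[2] = 97/405*1/9 + 61/405*1/3 + 121/405*2/9 + 14/45*5/9 = 128/405
  d_3[3] = 97/405*4/9 + 61/405*2/9 + 121/405*1/3 + 14/45*2/9 = 25/81
d_3 = (0=161/729, 1=563/3645, 2=128/405, 3=25/81)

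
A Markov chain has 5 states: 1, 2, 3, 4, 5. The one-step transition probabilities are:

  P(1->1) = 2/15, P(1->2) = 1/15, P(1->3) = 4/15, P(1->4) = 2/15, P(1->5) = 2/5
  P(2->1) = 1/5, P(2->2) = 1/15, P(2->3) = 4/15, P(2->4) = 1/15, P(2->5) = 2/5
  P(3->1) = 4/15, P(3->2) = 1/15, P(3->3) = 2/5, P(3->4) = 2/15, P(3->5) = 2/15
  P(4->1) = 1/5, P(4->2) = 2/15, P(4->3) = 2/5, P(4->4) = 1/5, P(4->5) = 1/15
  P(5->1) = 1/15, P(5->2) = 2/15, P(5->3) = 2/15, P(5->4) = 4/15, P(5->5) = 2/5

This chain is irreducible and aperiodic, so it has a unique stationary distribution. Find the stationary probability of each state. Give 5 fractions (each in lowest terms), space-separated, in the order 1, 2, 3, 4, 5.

The stationary distribution satisfies pi = pi * P, i.e.:
  pi_1 = 2/15*pi_1 + 1/5*pi_2 + 4/15*pi_3 + 1/5*pi_4 + 1/15*pi_5
  pi_2 = 1/15*pi_1 + 1/15*pi_2 + 1/15*pi_3 + 2/15*pi_4 + 2/15*pi_5
  pi_3 = 4/15*pi_1 + 4/15*pi_2 + 2/5*pi_3 + 2/5*pi_4 + 2/15*pi_5
  pi_4 = 2/15*pi_1 + 1/15*pi_2 + 2/15*pi_3 + 1/5*pi_4 + 4/15*pi_5
  pi_5 = 2/5*pi_1 + 2/5*pi_2 + 2/15*pi_3 + 1/15*pi_4 + 2/5*pi_5
with normalization: pi_1 + pi_2 + pi_3 + pi_4 + pi_5 = 1.

Using the first 4 balance equations plus normalization, the linear system A*pi = b is:
  [-13/15, 1/5, 4/15, 1/5, 1/15] . pi = 0
  [1/15, -14/15, 1/15, 2/15, 2/15] . pi = 0
  [4/15, 4/15, -3/5, 2/5, 2/15] . pi = 0
  [2/15, 1/15, 2/15, -4/5, 4/15] . pi = 0
  [1, 1, 1, 1, 1] . pi = 1

Solving yields:
  pi_1 = 1198/6929
  pi_2 = 664/6929
  pi_3 = 2036/6929
  pi_4 = 2407/13858
  pi_5 = 3655/13858

Verification (pi * P):
  1198/6929*2/15 + 664/6929*1/5 + 2036/6929*4/15 + 2407/13858*1/5 + 3655/13858*1/15 = 1198/6929 = pi_1  (ok)
  1198/6929*1/15 + 664/6929*1/15 + 2036/6929*1/15 + 2407/13858*2/15 + 3655/13858*2/15 = 664/6929 = pi_2  (ok)
  1198/6929*4/15 + 664/6929*4/15 + 2036/6929*2/5 + 2407/13858*2/5 + 3655/13858*2/15 = 2036/6929 = pi_3  (ok)
  1198/6929*2/15 + 664/6929*1/15 + 2036/6929*2/15 + 2407/13858*1/5 + 3655/13858*4/15 = 2407/13858 = pi_4  (ok)
  1198/6929*2/5 + 664/6929*2/5 + 2036/6929*2/15 + 2407/13858*1/15 + 3655/13858*2/5 = 3655/13858 = pi_5  (ok)

Answer: 1198/6929 664/6929 2036/6929 2407/13858 3655/13858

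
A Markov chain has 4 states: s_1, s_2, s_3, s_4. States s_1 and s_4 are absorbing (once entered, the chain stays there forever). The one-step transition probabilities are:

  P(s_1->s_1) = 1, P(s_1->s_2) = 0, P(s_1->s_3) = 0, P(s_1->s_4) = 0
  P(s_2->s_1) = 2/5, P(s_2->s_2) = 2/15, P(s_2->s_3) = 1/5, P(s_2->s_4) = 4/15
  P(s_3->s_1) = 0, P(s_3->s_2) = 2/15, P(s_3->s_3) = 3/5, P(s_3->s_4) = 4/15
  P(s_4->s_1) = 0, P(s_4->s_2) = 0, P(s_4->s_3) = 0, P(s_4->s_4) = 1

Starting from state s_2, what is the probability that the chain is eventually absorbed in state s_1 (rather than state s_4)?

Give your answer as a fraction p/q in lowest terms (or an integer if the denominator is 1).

Answer: 1/2

Derivation:
Let a_i = P(absorbed in s_1 | start in state i).
Boundary conditions: a_s_1 = 1, a_s_4 = 0.
For each transient state i, a_i = sum_j P(i->j) * a_j:
  a_s_2 = 2/5*a_s_1 + 2/15*a_s_2 + 1/5*a_s_3 + 4/15*a_s_4
  a_s_3 = 0*a_s_1 + 2/15*a_s_2 + 3/5*a_s_3 + 4/15*a_s_4

Substituting a_s_1 = 1 and a_s_4 = 0, rearrange to (I - Q) a = r where r[i] = P(i -> s_1):
  [13/15, -1/5] . (a_s_2, a_s_3) = 2/5
  [-2/15, 2/5] . (a_s_2, a_s_3) = 0

Solving yields:
  a_s_2 = 1/2
  a_s_3 = 1/6

Starting state is s_2, so the absorption probability is a_s_2 = 1/2.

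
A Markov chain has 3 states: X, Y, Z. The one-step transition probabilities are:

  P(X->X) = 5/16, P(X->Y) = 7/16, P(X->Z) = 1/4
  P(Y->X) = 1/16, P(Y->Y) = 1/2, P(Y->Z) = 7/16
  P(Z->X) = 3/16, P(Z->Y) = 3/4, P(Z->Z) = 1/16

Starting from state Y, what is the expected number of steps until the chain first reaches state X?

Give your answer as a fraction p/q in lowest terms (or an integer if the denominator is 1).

Let h_i = expected steps to first reach X from state i.
Boundary: h_X = 0.
First-step equations for the other states:
  h_Y = 1 + 1/16*h_X + 1/2*h_Y + 7/16*h_Z
  h_Z = 1 + 3/16*h_X + 3/4*h_Y + 1/16*h_Z

Substituting h_X = 0 and rearranging gives the linear system (I - Q) h = 1:
  [1/2, -7/16] . (h_Y, h_Z) = 1
  [-3/4, 15/16] . (h_Y, h_Z) = 1

Solving yields:
  h_Y = 88/9
  h_Z = 80/9

Starting state is Y, so the expected hitting time is h_Y = 88/9.

Answer: 88/9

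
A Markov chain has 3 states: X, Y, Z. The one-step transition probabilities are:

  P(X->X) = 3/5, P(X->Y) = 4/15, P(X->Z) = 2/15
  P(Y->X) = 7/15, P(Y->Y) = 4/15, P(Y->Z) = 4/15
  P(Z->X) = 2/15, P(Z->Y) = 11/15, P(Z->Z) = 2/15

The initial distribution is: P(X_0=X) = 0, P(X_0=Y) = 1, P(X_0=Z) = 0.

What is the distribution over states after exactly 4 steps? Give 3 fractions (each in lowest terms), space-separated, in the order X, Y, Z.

Answer: 2629/5625 17882/50625 9082/50625

Derivation:
Propagating the distribution step by step (d_{t+1} = d_t * P):
d_0 = (X=0, Y=1, Z=0)
  d_1[X] = 0*3/5 + 1*7/15 + 0*2/15 = 7/15
  d_1[Y] = 0*4/15 + 1*4/15 + 0*11/15 = 4/15
  d_1[Z] = 0*2/15 + 1*4/15 + 0*2/15 = 4/15
d_1 = (X=7/15, Y=4/15, Z=4/15)
  d_2[X] = 7/15*3/5 + 4/15*7/15 + 4/15*2/15 = 11/25
  d_2[Y] = 7/15*4/15 + 4/15*4/15 + 4/15*11/15 = 88/225
  d_2[Z] = 7/15*2/15 + 4/15*4/15 + 4/15*2/15 = 38/225
d_2 = (X=11/25, Y=88/225, Z=38/225)
  d_3[X] = 11/25*3/5 + 88/225*7/15 + 38/225*2/15 = 1583/3375
  d_3[Y] = 11/25*4/15 + 88/225*4/15 + 38/225*11/15 = 1166/3375
  d_3[Z] = 11/25*2/15 + 88/225*4/15 + 38/225*2/15 = 626/3375
d_3 = (X=1583/3375, Y=1166/3375, Z=626/3375)
  d_4[X] = 1583/3375*3/5 + 1166/3375*7/15 + 626/3375*2/15 = 2629/5625
  d_4[Y] = 1583/3375*4/15 + 1166/3375*4/15 + 626/3375*11/15 = 17882/50625
  d_4[Z] = 1583/3375*2/15 + 1166/3375*4/15 + 626/3375*2/15 = 9082/50625
d_4 = (X=2629/5625, Y=17882/50625, Z=9082/50625)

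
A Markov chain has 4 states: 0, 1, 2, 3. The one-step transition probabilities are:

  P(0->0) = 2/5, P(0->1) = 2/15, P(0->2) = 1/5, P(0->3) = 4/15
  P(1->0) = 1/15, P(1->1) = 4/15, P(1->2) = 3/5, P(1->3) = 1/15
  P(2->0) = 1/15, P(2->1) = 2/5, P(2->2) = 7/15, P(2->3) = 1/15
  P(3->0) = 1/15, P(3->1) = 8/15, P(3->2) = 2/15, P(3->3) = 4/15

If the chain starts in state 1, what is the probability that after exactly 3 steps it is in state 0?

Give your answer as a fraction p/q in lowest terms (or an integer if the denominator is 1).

Answer: 13/135

Derivation:
Computing P^3 by repeated multiplication:
P^1 =
  0: [2/5, 2/15, 1/5, 4/15]
  1: [1/15, 4/15, 3/5, 1/15]
  2: [1/15, 2/5, 7/15, 1/15]
  3: [1/15, 8/15, 2/15, 4/15]
P^2 =
  0: [1/5, 14/45, 13/45, 1/5]
  1: [4/45, 16/45, 104/225, 7/75]
  2: [4/45, 76/225, 12/25, 7/75]
  3: [4/45, 26/75, 97/225, 2/15]
P^3 =
  0: [2/15, 224/675, 262/675, 11/75]
  1: [13/135, 128/375, 62/135, 116/1125]
  2: [13/135, 232/675, 514/1125, 116/1125]
  3: [13/135, 1174/3375, 1501/3375, 1/9]

(P^3)[1 -> 0] = 13/135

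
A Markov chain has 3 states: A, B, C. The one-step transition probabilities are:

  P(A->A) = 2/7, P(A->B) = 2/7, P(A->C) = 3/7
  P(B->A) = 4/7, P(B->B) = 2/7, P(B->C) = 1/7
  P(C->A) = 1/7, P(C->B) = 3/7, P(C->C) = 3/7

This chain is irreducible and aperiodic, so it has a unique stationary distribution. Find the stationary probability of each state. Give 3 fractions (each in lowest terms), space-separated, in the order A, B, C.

Answer: 1/3 1/3 1/3

Derivation:
The stationary distribution satisfies pi = pi * P, i.e.:
  pi_A = 2/7*pi_A + 4/7*pi_B + 1/7*pi_C
  pi_B = 2/7*pi_A + 2/7*pi_B + 3/7*pi_C
  pi_C = 3/7*pi_A + 1/7*pi_B + 3/7*pi_C
with normalization: pi_A + pi_B + pi_C = 1.

Using the first 2 balance equations plus normalization, the linear system A*pi = b is:
  [-5/7, 4/7, 1/7] . pi = 0
  [2/7, -5/7, 3/7] . pi = 0
  [1, 1, 1] . pi = 1

Solving yields:
  pi_A = 1/3
  pi_B = 1/3
  pi_C = 1/3

Verification (pi * P):
  1/3*2/7 + 1/3*4/7 + 1/3*1/7 = 1/3 = pi_A  (ok)
  1/3*2/7 + 1/3*2/7 + 1/3*3/7 = 1/3 = pi_B  (ok)
  1/3*3/7 + 1/3*1/7 + 1/3*3/7 = 1/3 = pi_C  (ok)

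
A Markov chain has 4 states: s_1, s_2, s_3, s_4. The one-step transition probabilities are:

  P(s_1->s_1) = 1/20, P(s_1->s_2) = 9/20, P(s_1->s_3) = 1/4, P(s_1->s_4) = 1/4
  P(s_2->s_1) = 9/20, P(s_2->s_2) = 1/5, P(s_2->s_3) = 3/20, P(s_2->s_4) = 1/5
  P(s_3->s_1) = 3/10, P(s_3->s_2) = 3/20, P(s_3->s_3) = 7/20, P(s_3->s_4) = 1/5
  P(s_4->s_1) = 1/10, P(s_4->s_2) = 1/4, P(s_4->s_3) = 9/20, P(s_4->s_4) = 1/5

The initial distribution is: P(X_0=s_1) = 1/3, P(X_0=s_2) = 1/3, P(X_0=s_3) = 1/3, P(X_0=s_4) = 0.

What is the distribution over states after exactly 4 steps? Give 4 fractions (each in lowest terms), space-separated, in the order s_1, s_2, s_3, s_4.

Answer: 28301/120000 61369/240000 11859/40000 407/1920

Derivation:
Propagating the distribution step by step (d_{t+1} = d_t * P):
d_0 = (s_1=1/3, s_2=1/3, s_3=1/3, s_4=0)
  d_1[s_1] = 1/3*1/20 + 1/3*9/20 + 1/3*3/10 + 0*1/10 = 4/15
  d_1[s_2] = 1/3*9/20 + 1/3*1/5 + 1/3*3/20 + 0*1/4 = 4/15
  d_1[s_3] = 1/3*1/4 + 1/3*3/20 + 1/3*7/20 + 0*9/20 = 1/4
  d_1[s_4] = 1/3*1/4 + 1/3*1/5 + 1/3*1/5 + 0*1/5 = 13/60
d_1 = (s_1=4/15, s_2=4/15, s_3=1/4, s_4=13/60)
  d_2[s_1] = 4/15*1/20 + 4/15*9/20 + 1/4*3/10 + 13/60*1/10 = 23/100
  d_2[s_2] = 4/15*9/20 + 4/15*1/5 + 1/4*3/20 + 13/60*1/4 = 53/200
  d_2[s_3] = 4/15*1/4 + 4/15*3/20 + 1/4*7/20 + 13/60*9/20 = 7/24
  d_2[s_4] = 4/15*1/4 + 4/15*1/5 + 1/4*1/5 + 13/60*1/5 = 16/75
d_2 = (s_1=23/100, s_2=53/200, s_3=7/24, s_4=16/75)
  d_3[s_1] = 23/100*1/20 + 53/200*9/20 + 7/24*3/10 + 16/75*1/10 = 23/96
  d_3[s_2] = 23/100*9/20 + 53/200*1/5 + 7/24*3/20 + 16/75*1/4 = 3043/12000
  d_3[s_3] = 23/100*1/4 + 53/200*3/20 + 7/24*7/20 + 16/75*9/20 = 443/1500
  d_3[s_4] = 23/100*1/4 + 53/200*1/5 + 7/24*1/5 + 16/75*1/5 = 423/2000
d_3 = (s_1=23/96, s_2=3043/12000, s_3=443/1500, s_4=423/2000)
  d_4[s_1] = 23/96*1/20 + 3043/12000*9/20 + 443/1500*3/10 + 423/2000*1/10 = 28301/120000
  d_4[s_2] = 23/96*9/20 + 3043/12000*1/5 + 443/1500*3/20 + 423/2000*1/4 = 61369/240000
  d_4[s_3] = 23/96*1/4 + 3043/12000*3/20 + 443/1500*7/20 + 423/2000*9/20 = 11859/40000
  d_4[s_4] = 23/96*1/4 + 3043/12000*1/5 + 443/1500*1/5 + 423/2000*1/5 = 407/1920
d_4 = (s_1=28301/120000, s_2=61369/240000, s_3=11859/40000, s_4=407/1920)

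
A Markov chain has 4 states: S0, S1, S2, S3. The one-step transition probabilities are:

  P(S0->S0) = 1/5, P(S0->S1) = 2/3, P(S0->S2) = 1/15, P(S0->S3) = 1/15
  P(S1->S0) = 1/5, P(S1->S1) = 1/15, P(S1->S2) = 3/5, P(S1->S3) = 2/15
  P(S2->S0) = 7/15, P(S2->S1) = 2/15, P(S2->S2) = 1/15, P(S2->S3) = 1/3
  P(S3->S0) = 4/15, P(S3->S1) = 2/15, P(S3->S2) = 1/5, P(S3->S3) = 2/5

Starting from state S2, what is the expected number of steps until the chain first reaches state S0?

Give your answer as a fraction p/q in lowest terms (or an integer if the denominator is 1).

Let h_i = expected steps to first reach S0 from state i.
Boundary: h_S0 = 0.
First-step equations for the other states:
  h_S1 = 1 + 1/5*h_S0 + 1/15*h_S1 + 3/5*h_S2 + 2/15*h_S3
  h_S2 = 1 + 7/15*h_S0 + 2/15*h_S1 + 1/15*h_S2 + 1/3*h_S3
  h_S3 = 1 + 4/15*h_S0 + 2/15*h_S1 + 1/5*h_S2 + 2/5*h_S3

Substituting h_S0 = 0 and rearranging gives the linear system (I - Q) h = 1:
  [14/15, -3/5, -2/15] . (h_S1, h_S2, h_S3) = 1
  [-2/15, 14/15, -1/3] . (h_S1, h_S2, h_S3) = 1
  [-2/15, -1/5, 3/5] . (h_S1, h_S2, h_S3) = 1

Solving yields:
  h_S1 = 4065/1234
  h_S2 = 1680/617
  h_S3 = 2040/617

Starting state is S2, so the expected hitting time is h_S2 = 1680/617.

Answer: 1680/617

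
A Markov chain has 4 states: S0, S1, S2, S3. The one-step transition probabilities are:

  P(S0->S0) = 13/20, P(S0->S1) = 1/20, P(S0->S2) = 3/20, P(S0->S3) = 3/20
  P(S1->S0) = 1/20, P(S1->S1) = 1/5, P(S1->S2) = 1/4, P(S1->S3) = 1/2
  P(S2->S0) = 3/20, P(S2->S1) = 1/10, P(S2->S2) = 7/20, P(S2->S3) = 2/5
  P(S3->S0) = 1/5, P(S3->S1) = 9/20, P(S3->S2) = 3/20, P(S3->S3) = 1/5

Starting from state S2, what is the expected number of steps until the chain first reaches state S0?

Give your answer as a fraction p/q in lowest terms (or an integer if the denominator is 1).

Let h_i = expected steps to first reach S0 from state i.
Boundary: h_S0 = 0.
First-step equations for the other states:
  h_S1 = 1 + 1/20*h_S0 + 1/5*h_S1 + 1/4*h_S2 + 1/2*h_S3
  h_S2 = 1 + 3/20*h_S0 + 1/10*h_S1 + 7/20*h_S2 + 2/5*h_S3
  h_S3 = 1 + 1/5*h_S0 + 9/20*h_S1 + 3/20*h_S2 + 1/5*h_S3

Substituting h_S0 = 0 and rearranging gives the linear system (I - Q) h = 1:
  [4/5, -1/4, -1/2] . (h_S1, h_S2, h_S3) = 1
  [-1/10, 13/20, -2/5] . (h_S1, h_S2, h_S3) = 1
  [-9/20, -3/20, 4/5] . (h_S1, h_S2, h_S3) = 1

Solving yields:
  h_S1 = 4640/597
  h_S2 = 4180/597
  h_S3 = 1380/199

Starting state is S2, so the expected hitting time is h_S2 = 4180/597.

Answer: 4180/597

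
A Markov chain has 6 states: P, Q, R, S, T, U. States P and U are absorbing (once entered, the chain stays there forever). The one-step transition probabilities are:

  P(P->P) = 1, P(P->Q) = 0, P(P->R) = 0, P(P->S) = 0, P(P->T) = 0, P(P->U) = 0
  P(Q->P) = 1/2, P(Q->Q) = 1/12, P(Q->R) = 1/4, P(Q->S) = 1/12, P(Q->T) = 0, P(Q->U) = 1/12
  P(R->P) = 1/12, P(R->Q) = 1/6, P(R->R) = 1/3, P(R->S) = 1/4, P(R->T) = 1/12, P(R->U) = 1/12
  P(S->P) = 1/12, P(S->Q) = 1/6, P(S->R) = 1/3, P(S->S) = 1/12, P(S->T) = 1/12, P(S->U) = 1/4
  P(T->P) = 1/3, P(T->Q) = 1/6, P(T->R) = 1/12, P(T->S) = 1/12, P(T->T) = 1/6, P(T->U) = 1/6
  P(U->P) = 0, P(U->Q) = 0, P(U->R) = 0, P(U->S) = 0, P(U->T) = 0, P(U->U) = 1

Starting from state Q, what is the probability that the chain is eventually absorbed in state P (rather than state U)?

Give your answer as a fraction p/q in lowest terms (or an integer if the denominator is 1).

Let a_i = P(absorbed in P | start in state i).
Boundary conditions: a_P = 1, a_U = 0.
For each transient state i, a_i = sum_j P(i->j) * a_j:
  a_Q = 1/2*a_P + 1/12*a_Q + 1/4*a_R + 1/12*a_S + 0*a_T + 1/12*a_U
  a_R = 1/12*a_P + 1/6*a_Q + 1/3*a_R + 1/4*a_S + 1/12*a_T + 1/12*a_U
  a_S = 1/12*a_P + 1/6*a_Q + 1/3*a_R + 1/12*a_S + 1/12*a_T + 1/4*a_U
  a_T = 1/3*a_P + 1/6*a_Q + 1/12*a_R + 1/12*a_S + 1/6*a_T + 1/6*a_U

Substituting a_P = 1 and a_U = 0, rearrange to (I - Q) a = r where r[i] = P(i -> P):
  [11/12, -1/4, -1/12, 0] . (a_Q, a_R, a_S, a_T) = 1/2
  [-1/6, 2/3, -1/4, -1/12] . (a_Q, a_R, a_S, a_T) = 1/12
  [-1/6, -1/3, 11/12, -1/12] . (a_Q, a_R, a_S, a_T) = 1/12
  [-1/6, -1/12, -1/12, 5/6] . (a_Q, a_R, a_S, a_T) = 1/3

Solving yields:
  a_Q = 2580/3443
  a_R = 182/313
  a_S = 156/313
  a_T = 2265/3443

Starting state is Q, so the absorption probability is a_Q = 2580/3443.

Answer: 2580/3443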